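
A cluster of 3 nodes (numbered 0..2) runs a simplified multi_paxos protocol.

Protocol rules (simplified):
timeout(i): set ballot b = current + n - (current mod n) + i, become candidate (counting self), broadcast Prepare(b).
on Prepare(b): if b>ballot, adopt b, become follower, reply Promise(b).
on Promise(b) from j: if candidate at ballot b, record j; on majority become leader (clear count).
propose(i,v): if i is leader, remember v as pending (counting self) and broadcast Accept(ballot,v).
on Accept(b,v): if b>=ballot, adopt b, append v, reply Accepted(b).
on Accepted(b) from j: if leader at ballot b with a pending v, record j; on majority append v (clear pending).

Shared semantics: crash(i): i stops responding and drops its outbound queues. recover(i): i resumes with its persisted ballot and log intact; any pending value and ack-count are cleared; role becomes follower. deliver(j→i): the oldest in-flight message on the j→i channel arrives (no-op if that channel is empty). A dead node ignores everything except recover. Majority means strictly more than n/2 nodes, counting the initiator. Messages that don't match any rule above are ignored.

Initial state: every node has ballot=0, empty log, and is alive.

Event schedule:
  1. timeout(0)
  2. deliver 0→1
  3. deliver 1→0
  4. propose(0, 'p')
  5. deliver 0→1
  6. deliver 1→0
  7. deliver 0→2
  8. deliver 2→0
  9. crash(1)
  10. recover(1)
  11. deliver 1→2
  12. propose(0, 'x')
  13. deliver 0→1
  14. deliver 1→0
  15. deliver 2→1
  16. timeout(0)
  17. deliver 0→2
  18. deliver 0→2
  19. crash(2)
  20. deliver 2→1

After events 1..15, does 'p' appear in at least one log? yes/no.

e1 timeout(0): 0[cand,b=3,-]
e2 deliver 0→1: 1[foll,b=3,-]
e3 deliver 1→0: 0[lead,b=3,-]
e4 propose(0,'p'): ·
e5 deliver 0→1: 1[foll,b=3,p]
e6 deliver 1→0: 0[lead,b=3,p]
e7 deliver 0→2: 2[foll,b=3,-]
e8 deliver 2→0: ·
e9 crash(1): 1[✗foll,b=3,p]
e10 recover(1): 1[foll,b=3,p]
e11 deliver 1→2: ·
e12 propose(0,'x'): ·
e13 deliver 0→1: 1[foll,b=3,p,x]
e14 deliver 1→0: 0[lead,b=3,p,x]
e15 deliver 2→1: ·

yes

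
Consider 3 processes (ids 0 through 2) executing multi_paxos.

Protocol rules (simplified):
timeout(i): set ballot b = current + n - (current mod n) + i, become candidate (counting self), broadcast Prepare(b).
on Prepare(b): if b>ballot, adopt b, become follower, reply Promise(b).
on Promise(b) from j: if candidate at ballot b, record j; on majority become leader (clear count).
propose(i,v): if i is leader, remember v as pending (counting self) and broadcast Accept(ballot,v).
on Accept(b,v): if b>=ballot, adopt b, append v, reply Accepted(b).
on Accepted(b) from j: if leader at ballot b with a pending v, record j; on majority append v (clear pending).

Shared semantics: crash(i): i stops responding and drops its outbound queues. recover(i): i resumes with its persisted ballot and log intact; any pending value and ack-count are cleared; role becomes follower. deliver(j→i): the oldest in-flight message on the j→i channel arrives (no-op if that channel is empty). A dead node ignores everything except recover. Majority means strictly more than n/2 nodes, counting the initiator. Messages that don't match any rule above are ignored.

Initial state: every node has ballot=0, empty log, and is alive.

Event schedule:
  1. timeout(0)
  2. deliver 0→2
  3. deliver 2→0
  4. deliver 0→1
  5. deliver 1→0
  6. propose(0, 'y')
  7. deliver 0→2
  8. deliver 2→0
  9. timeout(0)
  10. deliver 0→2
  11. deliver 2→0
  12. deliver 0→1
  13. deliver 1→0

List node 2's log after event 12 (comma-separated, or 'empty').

[1] timeout(0) → N0(cand b3 [-])
[2] deliver 0→2 → N2(foll b3 [-])
[3] deliver 2→0 → N0(lead b3 [-])
[4] deliver 0→1 → N1(foll b3 [-])
[5] deliver 1→0 → ∅
[6] propose(0,'y') → ∅
[7] deliver 0→2 → N2(foll b3 [y])
[8] deliver 2→0 → N0(lead b3 [y])
[9] timeout(0) → N0(cand b6 [y])
[10] deliver 0→2 → N2(foll b6 [y])
[11] deliver 2→0 → N0(lead b6 [y])
[12] deliver 0→1 → N1(foll b3 [y])

y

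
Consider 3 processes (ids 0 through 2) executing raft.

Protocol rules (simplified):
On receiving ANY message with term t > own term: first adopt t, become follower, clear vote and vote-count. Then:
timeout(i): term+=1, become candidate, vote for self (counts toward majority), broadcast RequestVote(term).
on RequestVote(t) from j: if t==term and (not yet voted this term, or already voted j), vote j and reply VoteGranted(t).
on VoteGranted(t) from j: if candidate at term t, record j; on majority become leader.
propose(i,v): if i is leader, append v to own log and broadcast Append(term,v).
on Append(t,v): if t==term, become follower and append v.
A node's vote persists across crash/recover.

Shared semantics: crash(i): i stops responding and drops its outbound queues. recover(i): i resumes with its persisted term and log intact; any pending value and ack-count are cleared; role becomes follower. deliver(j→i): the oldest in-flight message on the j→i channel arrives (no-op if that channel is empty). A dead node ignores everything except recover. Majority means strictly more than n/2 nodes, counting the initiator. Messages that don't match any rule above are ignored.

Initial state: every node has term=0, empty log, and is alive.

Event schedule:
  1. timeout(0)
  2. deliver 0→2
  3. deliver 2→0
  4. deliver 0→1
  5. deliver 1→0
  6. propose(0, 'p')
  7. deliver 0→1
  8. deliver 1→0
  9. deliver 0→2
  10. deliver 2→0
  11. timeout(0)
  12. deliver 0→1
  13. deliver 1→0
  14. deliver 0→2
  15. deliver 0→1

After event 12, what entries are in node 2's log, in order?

p

1. timeout(0):  <0:cand t1 ->
2. deliver 0→2:  <2:foll t1 ->
3. deliver 2→0:  <0:lead t1 ->
4. deliver 0→1:  <1:foll t1 ->
5. deliver 1→0:  nop
6. propose(0,'p'):  <0:lead t1 p>
7. deliver 0→1:  <1:foll t1 p>
8. deliver 1→0:  nop
9. deliver 0→2:  <2:foll t1 p>
10. deliver 2→0:  nop
11. timeout(0):  <0:cand t2 p>
12. deliver 0→1:  <1:foll t2 p>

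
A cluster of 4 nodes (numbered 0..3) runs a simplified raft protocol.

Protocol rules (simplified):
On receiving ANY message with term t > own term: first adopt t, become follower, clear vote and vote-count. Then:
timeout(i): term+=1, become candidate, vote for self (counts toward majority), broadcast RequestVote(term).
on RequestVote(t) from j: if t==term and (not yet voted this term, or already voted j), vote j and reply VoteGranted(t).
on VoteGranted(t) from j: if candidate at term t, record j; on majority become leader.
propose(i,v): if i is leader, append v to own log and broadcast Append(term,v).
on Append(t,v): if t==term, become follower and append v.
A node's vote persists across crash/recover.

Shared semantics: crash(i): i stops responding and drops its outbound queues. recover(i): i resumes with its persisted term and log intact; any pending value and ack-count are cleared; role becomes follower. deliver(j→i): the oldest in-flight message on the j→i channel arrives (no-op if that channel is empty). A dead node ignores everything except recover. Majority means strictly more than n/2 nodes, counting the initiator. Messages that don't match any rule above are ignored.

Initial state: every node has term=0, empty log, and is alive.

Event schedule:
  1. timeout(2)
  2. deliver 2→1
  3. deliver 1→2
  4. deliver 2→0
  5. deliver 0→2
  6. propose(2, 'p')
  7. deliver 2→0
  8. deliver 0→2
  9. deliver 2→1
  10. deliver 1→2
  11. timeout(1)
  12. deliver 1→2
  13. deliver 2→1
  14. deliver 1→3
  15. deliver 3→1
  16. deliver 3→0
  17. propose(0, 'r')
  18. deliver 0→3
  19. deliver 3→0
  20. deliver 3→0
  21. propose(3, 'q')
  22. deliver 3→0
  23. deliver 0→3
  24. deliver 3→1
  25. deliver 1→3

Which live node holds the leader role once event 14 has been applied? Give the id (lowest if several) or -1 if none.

-1

1. timeout(2):  <2:cand t1 ->
2. deliver 2→1:  <1:foll t1 ->
3. deliver 1→2:  nop
4. deliver 2→0:  <0:foll t1 ->
5. deliver 0→2:  <2:lead t1 ->
6. propose(2,'p'):  <2:lead t1 p>
7. deliver 2→0:  <0:foll t1 p>
8. deliver 0→2:  nop
9. deliver 2→1:  <1:foll t1 p>
10. deliver 1→2:  nop
11. timeout(1):  <1:cand t2 p>
12. deliver 1→2:  <2:foll t2 p>
13. deliver 2→1:  nop
14. deliver 1→3:  <3:foll t2 ->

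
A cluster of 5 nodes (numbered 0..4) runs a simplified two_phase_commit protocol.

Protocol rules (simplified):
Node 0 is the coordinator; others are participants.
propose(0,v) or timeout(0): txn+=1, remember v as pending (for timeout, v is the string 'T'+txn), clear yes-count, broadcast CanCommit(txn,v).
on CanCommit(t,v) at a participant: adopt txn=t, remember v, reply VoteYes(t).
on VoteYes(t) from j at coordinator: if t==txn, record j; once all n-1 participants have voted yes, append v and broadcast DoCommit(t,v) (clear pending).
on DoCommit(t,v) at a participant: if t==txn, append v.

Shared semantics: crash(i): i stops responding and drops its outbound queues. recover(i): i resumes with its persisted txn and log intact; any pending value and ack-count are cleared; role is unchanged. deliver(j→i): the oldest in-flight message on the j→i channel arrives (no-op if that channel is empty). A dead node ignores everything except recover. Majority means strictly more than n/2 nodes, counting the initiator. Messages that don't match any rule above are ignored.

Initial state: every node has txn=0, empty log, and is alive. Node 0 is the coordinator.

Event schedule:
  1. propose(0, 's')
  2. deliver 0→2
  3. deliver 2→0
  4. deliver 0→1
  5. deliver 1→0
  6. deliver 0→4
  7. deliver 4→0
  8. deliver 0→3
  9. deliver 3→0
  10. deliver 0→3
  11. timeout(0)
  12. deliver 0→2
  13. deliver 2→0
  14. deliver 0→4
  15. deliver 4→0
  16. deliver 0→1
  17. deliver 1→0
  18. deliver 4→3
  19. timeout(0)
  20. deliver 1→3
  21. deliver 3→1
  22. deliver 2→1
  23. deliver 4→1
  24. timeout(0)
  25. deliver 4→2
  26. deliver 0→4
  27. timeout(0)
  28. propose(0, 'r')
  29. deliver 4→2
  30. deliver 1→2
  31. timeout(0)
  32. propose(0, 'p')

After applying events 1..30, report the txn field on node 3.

1

step 1 propose(0,'s'): 0={coor,t=1,log=-}
step 2 deliver 0→2: 2={part,t=1,log=-}
step 3 deliver 2→0: —
step 4 deliver 0→1: 1={part,t=1,log=-}
step 5 deliver 1→0: —
step 6 deliver 0→4: 4={part,t=1,log=-}
step 7 deliver 4→0: —
step 8 deliver 0→3: 3={part,t=1,log=-}
step 9 deliver 3→0: 0={coor,t=1,log=s}
step 10 deliver 0→3: 3={part,t=1,log=s}
step 11 timeout(0): 0={coor,t=2,log=s}
step 12 deliver 0→2: 2={part,t=1,log=s}
step 13 deliver 2→0: —
step 14 deliver 0→4: 4={part,t=1,log=s}
step 15 deliver 4→0: —
step 16 deliver 0→1: 1={part,t=1,log=s}
step 17 deliver 1→0: —
step 18 deliver 4→3: —
step 19 timeout(0): 0={coor,t=3,log=s}
step 20 deliver 1→3: —
step 21 deliver 3→1: —
step 22 deliver 2→1: —
step 23 deliver 4→1: —
step 24 timeout(0): 0={coor,t=4,log=s}
step 25 deliver 4→2: —
step 26 deliver 0→4: 4={part,t=2,log=s}
step 27 timeout(0): 0={coor,t=5,log=s}
step 28 propose(0,'r'): 0={coor,t=6,log=s}
step 29 deliver 4→2: —
step 30 deliver 1→2: —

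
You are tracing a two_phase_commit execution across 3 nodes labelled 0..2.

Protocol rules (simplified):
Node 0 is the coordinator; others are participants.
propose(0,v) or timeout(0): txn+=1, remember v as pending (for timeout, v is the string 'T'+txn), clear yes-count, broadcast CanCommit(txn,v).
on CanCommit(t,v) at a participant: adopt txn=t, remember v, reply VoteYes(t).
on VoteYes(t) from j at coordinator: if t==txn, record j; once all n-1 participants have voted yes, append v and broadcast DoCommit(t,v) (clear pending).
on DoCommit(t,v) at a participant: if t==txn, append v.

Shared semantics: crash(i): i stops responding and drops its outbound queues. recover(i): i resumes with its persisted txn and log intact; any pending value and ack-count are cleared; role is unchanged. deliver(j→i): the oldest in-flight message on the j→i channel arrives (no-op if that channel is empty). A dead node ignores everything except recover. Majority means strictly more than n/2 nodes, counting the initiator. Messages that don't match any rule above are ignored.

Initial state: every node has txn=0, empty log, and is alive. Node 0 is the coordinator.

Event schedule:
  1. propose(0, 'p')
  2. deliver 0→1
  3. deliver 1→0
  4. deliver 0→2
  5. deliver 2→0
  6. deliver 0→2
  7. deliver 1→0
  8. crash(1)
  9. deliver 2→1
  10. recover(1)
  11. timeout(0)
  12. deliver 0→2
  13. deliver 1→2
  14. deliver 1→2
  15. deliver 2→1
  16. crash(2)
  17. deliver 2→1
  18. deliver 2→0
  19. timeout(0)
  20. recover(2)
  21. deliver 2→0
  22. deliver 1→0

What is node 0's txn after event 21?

3

1. propose(0,'p'):  <0:coor t1 ->
2. deliver 0→1:  <1:part t1 ->
3. deliver 1→0:  nop
4. deliver 0→2:  <2:part t1 ->
5. deliver 2→0:  <0:coor t1 p>
6. deliver 0→2:  <2:part t1 p>
7. deliver 1→0:  nop
8. crash(1):  <1:✗part t1 ->
9. deliver 2→1:  nop
10. recover(1):  <1:part t1 ->
11. timeout(0):  <0:coor t2 p>
12. deliver 0→2:  <2:part t2 p>
13. deliver 1→2:  nop
14. deliver 1→2:  nop
15. deliver 2→1:  nop
16. crash(2):  <2:✗part t2 p>
17. deliver 2→1:  nop
18. deliver 2→0:  nop
19. timeout(0):  <0:coor t3 p>
20. recover(2):  <2:part t2 p>
21. deliver 2→0:  nop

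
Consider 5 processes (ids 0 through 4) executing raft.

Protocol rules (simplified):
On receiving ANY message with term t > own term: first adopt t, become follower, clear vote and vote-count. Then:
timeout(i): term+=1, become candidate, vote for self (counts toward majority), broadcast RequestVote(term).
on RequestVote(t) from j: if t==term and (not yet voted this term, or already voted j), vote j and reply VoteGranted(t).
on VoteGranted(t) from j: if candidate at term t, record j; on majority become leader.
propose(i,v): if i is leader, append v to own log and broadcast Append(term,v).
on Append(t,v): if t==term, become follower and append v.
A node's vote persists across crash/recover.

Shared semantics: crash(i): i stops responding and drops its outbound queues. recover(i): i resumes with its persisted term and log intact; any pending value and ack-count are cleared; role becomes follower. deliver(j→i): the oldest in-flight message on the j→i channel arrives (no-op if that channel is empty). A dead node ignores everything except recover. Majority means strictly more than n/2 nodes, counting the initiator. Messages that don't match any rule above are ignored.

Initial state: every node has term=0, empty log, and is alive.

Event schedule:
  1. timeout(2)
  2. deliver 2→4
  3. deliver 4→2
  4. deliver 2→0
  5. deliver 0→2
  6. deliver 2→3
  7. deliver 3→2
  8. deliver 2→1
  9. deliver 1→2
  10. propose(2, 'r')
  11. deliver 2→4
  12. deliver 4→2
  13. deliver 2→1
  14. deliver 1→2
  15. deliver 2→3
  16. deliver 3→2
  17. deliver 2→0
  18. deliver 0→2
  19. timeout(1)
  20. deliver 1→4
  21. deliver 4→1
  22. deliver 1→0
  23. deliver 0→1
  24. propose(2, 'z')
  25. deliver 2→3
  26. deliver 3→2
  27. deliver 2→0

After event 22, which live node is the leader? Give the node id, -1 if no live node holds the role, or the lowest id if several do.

2

e1 timeout(2): 2[cand,t=1,-]
e2 deliver 2→4: 4[foll,t=1,-]
e3 deliver 4→2: ·
e4 deliver 2→0: 0[foll,t=1,-]
e5 deliver 0→2: 2[lead,t=1,-]
e6 deliver 2→3: 3[foll,t=1,-]
e7 deliver 3→2: ·
e8 deliver 2→1: 1[foll,t=1,-]
e9 deliver 1→2: ·
e10 propose(2,'r'): 2[lead,t=1,r]
e11 deliver 2→4: 4[foll,t=1,r]
e12 deliver 4→2: ·
e13 deliver 2→1: 1[foll,t=1,r]
e14 deliver 1→2: ·
e15 deliver 2→3: 3[foll,t=1,r]
e16 deliver 3→2: ·
e17 deliver 2→0: 0[foll,t=1,r]
e18 deliver 0→2: ·
e19 timeout(1): 1[cand,t=2,r]
e20 deliver 1→4: 4[foll,t=2,r]
e21 deliver 4→1: ·
e22 deliver 1→0: 0[foll,t=2,r]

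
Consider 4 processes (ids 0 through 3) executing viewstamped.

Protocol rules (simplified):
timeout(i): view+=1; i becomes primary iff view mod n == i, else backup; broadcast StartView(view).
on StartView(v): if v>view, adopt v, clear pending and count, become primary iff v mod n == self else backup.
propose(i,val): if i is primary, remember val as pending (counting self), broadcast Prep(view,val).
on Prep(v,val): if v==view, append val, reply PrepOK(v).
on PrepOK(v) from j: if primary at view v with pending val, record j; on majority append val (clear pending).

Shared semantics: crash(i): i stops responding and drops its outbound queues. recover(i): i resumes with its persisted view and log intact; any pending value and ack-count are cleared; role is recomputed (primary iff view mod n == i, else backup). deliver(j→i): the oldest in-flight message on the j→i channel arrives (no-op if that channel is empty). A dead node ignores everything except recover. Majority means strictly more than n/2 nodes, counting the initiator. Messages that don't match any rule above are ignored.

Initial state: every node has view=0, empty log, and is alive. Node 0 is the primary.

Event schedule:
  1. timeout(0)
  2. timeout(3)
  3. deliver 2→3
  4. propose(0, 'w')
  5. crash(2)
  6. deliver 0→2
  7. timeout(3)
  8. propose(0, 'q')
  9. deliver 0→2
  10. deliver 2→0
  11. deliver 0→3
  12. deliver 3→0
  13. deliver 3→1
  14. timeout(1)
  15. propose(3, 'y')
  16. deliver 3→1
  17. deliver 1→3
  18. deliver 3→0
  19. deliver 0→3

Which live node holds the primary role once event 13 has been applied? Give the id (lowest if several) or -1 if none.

e1 timeout(0): 0[back,v=1,-]
e2 timeout(3): 3[back,v=1,-]
e3 deliver 2→3: ·
e4 propose(0,'w'): ·
e5 crash(2): 2[✗back,v=0,-]
e6 deliver 0→2: ·
e7 timeout(3): 3[back,v=2,-]
e8 propose(0,'q'): ·
e9 deliver 0→2: ·
e10 deliver 2→0: ·
e11 deliver 0→3: ·
e12 deliver 3→0: ·
e13 deliver 3→1: 1[prim,v=1,-]

1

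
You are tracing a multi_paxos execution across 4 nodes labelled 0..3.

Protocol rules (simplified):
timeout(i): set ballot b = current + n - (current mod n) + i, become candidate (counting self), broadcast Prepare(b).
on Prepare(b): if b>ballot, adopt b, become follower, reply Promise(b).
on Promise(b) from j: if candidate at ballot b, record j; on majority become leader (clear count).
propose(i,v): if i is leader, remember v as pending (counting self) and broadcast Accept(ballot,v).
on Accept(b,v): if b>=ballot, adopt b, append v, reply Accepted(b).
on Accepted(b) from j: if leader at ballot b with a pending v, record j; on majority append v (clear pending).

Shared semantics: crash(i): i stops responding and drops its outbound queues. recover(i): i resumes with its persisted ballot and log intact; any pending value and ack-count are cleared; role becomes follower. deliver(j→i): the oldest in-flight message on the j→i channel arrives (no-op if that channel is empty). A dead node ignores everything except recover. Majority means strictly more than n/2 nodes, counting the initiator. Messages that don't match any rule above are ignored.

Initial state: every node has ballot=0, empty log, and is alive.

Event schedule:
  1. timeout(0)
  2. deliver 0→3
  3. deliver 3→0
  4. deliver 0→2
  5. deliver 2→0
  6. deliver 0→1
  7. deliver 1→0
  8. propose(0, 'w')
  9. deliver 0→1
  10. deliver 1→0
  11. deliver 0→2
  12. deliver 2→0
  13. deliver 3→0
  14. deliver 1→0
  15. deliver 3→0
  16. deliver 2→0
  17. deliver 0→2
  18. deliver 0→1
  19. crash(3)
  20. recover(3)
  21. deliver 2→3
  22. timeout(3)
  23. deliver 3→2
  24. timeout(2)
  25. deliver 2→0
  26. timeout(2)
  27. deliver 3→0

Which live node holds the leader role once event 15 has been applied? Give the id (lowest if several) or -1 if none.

after 1 — timeout(0): n0:cand/b4/[-]
after 2 — deliver 0→3: n3:foll/b4/[-]
after 3 — deliver 3→0: ·
after 4 — deliver 0→2: n2:foll/b4/[-]
after 5 — deliver 2→0: n0:lead/b4/[-]
after 6 — deliver 0→1: n1:foll/b4/[-]
after 7 — deliver 1→0: ·
after 8 — propose(0,'w'): ·
after 9 — deliver 0→1: n1:foll/b4/[w]
after 10 — deliver 1→0: ·
after 11 — deliver 0→2: n2:foll/b4/[w]
after 12 — deliver 2→0: n0:lead/b4/[w]
after 13 — deliver 3→0: ·
after 14 — deliver 1→0: ·
after 15 — deliver 3→0: ·

0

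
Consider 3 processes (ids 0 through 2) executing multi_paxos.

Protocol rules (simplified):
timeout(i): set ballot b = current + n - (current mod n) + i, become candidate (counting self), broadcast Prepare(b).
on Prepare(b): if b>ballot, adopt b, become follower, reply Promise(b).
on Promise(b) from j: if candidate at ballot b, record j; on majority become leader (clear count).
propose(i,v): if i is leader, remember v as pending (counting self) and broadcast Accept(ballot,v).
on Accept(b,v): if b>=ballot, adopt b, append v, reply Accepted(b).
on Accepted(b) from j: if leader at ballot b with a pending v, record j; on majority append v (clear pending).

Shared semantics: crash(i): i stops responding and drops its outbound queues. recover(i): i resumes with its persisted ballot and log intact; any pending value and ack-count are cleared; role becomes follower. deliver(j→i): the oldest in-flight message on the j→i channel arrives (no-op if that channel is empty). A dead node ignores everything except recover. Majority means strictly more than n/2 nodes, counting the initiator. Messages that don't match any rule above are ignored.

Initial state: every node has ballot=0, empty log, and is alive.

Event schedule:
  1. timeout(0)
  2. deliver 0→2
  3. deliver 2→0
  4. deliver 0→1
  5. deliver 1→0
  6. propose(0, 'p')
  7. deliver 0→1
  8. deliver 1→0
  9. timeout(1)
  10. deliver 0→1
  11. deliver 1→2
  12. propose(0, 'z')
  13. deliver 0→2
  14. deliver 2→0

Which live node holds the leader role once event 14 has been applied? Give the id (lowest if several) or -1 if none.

0

after 1 — timeout(0): n0:cand/b3/[-]
after 2 — deliver 0→2: n2:foll/b3/[-]
after 3 — deliver 2→0: n0:lead/b3/[-]
after 4 — deliver 0→1: n1:foll/b3/[-]
after 5 — deliver 1→0: ·
after 6 — propose(0,'p'): ·
after 7 — deliver 0→1: n1:foll/b3/[p]
after 8 — deliver 1→0: n0:lead/b3/[p]
after 9 — timeout(1): n1:cand/b7/[p]
after 10 — deliver 0→1: ·
after 11 — deliver 1→2: n2:foll/b7/[-]
after 12 — propose(0,'z'): ·
after 13 — deliver 0→2: ·
after 14 — deliver 2→0: ·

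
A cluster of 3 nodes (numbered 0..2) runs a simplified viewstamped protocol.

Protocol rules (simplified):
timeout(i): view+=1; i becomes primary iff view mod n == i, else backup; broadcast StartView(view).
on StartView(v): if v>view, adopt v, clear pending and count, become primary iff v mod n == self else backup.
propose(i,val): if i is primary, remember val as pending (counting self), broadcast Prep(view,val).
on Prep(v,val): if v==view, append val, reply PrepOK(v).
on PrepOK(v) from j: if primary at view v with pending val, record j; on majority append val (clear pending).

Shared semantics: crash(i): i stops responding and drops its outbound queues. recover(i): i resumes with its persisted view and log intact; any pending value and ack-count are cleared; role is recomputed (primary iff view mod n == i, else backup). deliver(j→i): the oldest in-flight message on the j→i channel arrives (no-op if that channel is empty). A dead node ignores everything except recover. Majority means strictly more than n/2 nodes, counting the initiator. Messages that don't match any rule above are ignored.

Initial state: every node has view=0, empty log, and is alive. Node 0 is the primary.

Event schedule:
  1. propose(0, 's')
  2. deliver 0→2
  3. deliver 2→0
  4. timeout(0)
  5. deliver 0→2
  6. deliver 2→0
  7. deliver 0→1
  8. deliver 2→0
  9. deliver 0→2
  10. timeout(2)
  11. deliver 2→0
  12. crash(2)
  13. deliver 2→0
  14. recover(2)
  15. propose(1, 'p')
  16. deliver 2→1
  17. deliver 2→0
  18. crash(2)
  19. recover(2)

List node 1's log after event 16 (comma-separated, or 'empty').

s

e1 propose(0,'s'): ·
e2 deliver 0→2: 2[back,v=0,s]
e3 deliver 2→0: 0[prim,v=0,s]
e4 timeout(0): 0[back,v=1,s]
e5 deliver 0→2: 2[back,v=1,s]
e6 deliver 2→0: ·
e7 deliver 0→1: 1[back,v=0,s]
e8 deliver 2→0: ·
e9 deliver 0→2: ·
e10 timeout(2): 2[prim,v=2,s]
e11 deliver 2→0: 0[back,v=2,s]
e12 crash(2): 2[✗prim,v=2,s]
e13 deliver 2→0: ·
e14 recover(2): 2[prim,v=2,s]
e15 propose(1,'p'): ·
e16 deliver 2→1: ·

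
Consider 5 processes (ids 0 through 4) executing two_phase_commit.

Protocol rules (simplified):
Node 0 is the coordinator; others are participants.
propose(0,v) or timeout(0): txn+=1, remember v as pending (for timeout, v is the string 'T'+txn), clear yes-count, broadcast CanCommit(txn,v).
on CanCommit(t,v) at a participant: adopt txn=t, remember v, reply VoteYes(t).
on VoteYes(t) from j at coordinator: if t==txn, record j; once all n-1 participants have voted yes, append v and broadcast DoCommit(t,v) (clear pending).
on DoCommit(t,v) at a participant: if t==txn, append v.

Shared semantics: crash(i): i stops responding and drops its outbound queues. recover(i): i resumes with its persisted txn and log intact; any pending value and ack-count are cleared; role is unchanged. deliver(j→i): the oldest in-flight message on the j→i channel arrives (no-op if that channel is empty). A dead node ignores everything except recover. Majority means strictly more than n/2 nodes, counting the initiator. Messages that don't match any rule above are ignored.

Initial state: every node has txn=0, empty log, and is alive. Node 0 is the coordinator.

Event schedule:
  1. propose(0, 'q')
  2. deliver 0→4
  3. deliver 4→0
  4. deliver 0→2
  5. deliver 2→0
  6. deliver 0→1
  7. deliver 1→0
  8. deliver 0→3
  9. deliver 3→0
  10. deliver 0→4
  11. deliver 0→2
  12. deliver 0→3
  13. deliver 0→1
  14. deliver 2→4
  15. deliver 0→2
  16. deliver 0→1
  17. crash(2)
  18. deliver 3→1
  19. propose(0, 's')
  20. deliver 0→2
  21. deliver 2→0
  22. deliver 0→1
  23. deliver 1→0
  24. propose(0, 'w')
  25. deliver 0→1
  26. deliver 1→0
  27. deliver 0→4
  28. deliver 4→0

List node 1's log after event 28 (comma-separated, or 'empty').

1. propose(0,'q'):  <0:coor t1 ->
2. deliver 0→4:  <4:part t1 ->
3. deliver 4→0:  nop
4. deliver 0→2:  <2:part t1 ->
5. deliver 2→0:  nop
6. deliver 0→1:  <1:part t1 ->
7. deliver 1→0:  nop
8. deliver 0→3:  <3:part t1 ->
9. deliver 3→0:  <0:coor t1 q>
10. deliver 0→4:  <4:part t1 q>
11. deliver 0→2:  <2:part t1 q>
12. deliver 0→3:  <3:part t1 q>
13. deliver 0→1:  <1:part t1 q>
14. deliver 2→4:  nop
15. deliver 0→2:  nop
16. deliver 0→1:  nop
17. crash(2):  <2:✗part t1 q>
18. deliver 3→1:  nop
19. propose(0,'s'):  <0:coor t2 q>
20. deliver 0→2:  nop
21. deliver 2→0:  nop
22. deliver 0→1:  <1:part t2 q>
23. deliver 1→0:  nop
24. propose(0,'w'):  <0:coor t3 q>
25. deliver 0→1:  <1:part t3 q>
26. deliver 1→0:  nop
27. deliver 0→4:  <4:part t2 q>
28. deliver 4→0:  nop

q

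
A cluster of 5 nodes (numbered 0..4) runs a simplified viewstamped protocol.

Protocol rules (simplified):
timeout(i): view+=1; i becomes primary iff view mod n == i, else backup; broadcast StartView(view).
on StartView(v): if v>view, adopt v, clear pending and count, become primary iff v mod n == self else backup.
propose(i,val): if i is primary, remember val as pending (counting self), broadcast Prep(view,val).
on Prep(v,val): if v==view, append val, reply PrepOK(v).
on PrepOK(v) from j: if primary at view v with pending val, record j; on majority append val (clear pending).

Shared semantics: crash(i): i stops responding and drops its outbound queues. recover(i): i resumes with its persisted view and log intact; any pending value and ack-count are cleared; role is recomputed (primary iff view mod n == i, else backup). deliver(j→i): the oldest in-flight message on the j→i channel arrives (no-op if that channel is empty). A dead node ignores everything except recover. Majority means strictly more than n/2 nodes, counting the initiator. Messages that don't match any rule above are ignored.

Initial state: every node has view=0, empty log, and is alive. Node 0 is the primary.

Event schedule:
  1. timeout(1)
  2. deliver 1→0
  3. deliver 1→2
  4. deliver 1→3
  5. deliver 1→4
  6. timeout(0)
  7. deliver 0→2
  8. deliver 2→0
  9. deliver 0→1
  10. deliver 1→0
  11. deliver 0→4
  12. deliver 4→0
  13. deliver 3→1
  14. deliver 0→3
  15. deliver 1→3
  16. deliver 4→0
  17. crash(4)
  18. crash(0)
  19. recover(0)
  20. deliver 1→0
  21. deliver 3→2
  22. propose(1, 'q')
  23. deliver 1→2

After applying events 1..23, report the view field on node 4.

2

[1] timeout(1) → N1(prim v1 [-])
[2] deliver 1→0 → N0(back v1 [-])
[3] deliver 1→2 → N2(back v1 [-])
[4] deliver 1→3 → N3(back v1 [-])
[5] deliver 1→4 → N4(back v1 [-])
[6] timeout(0) → N0(back v2 [-])
[7] deliver 0→2 → N2(prim v2 [-])
[8] deliver 2→0 → ∅
[9] deliver 0→1 → N1(back v2 [-])
[10] deliver 1→0 → ∅
[11] deliver 0→4 → N4(back v2 [-])
[12] deliver 4→0 → ∅
[13] deliver 3→1 → ∅
[14] deliver 0→3 → N3(back v2 [-])
[15] deliver 1→3 → ∅
[16] deliver 4→0 → ∅
[17] crash(4) → N4(✗back v2 [-])
[18] crash(0) → N0(✗back v2 [-])
[19] recover(0) → N0(back v2 [-])
[20] deliver 1→0 → ∅
[21] deliver 3→2 → ∅
[22] propose(1,'q') → ∅
[23] deliver 1→2 → ∅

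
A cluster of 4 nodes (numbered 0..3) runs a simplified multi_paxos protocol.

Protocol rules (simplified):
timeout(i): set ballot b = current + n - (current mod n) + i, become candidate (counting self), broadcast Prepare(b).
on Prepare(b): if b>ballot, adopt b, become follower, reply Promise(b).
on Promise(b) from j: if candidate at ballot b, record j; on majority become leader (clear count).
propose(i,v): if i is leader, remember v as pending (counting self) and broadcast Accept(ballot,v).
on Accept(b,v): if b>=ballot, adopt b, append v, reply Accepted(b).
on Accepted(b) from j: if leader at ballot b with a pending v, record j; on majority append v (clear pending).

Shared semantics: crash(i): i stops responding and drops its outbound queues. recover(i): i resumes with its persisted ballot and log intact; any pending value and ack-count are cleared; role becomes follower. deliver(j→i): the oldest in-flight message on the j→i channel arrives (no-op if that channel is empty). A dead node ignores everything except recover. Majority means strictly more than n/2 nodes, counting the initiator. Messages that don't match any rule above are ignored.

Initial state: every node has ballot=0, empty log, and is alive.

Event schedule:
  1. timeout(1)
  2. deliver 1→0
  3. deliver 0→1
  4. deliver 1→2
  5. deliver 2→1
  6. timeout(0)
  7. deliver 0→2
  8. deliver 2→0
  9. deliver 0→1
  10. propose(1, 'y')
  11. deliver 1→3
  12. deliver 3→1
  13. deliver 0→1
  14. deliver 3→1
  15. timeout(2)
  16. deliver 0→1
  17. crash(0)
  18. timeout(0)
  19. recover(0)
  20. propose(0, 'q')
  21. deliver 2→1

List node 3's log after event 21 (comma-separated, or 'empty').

empty

1. timeout(1):  <1:cand b5 ->
2. deliver 1→0:  <0:foll b5 ->
3. deliver 0→1:  nop
4. deliver 1→2:  <2:foll b5 ->
5. deliver 2→1:  <1:lead b5 ->
6. timeout(0):  <0:cand b8 ->
7. deliver 0→2:  <2:foll b8 ->
8. deliver 2→0:  nop
9. deliver 0→1:  <1:foll b8 ->
10. propose(1,'y'):  nop
11. deliver 1→3:  <3:foll b5 ->
12. deliver 3→1:  nop
13. deliver 0→1:  nop
14. deliver 3→1:  nop
15. timeout(2):  <2:cand b14 ->
16. deliver 0→1:  nop
17. crash(0):  <0:✗cand b8 ->
18. timeout(0):  nop
19. recover(0):  <0:foll b8 ->
20. propose(0,'q'):  nop
21. deliver 2→1:  <1:foll b14 ->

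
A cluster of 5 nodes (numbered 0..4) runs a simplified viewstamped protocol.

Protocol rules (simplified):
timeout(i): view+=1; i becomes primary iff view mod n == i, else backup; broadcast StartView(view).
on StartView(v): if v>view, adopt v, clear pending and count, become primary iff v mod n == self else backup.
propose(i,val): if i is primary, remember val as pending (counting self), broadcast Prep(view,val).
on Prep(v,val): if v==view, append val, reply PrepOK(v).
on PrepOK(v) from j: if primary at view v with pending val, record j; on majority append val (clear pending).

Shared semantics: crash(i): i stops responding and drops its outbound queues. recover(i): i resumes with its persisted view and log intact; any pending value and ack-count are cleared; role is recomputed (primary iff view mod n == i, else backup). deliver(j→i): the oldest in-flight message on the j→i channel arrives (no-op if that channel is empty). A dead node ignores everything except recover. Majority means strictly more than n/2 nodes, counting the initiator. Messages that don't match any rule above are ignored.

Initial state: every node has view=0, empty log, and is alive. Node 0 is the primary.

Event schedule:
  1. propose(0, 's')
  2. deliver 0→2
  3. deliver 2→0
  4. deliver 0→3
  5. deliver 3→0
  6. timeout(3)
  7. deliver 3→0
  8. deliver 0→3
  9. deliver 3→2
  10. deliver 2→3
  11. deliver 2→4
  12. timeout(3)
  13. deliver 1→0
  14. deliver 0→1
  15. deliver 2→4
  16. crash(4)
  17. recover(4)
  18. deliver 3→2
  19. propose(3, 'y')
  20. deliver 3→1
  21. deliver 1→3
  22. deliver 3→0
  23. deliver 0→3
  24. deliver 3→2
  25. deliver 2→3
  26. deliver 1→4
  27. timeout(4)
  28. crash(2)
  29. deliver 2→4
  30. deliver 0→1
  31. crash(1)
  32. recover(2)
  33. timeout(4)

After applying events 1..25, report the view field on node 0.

2

e1 propose(0,'s'): ·
e2 deliver 0→2: 2[back,v=0,s]
e3 deliver 2→0: ·
e4 deliver 0→3: 3[back,v=0,s]
e5 deliver 3→0: 0[prim,v=0,s]
e6 timeout(3): 3[back,v=1,s]
e7 deliver 3→0: 0[back,v=1,s]
e8 deliver 0→3: ·
e9 deliver 3→2: 2[back,v=1,s]
e10 deliver 2→3: ·
e11 deliver 2→4: ·
e12 timeout(3): 3[back,v=2,s]
e13 deliver 1→0: ·
e14 deliver 0→1: 1[back,v=0,s]
e15 deliver 2→4: ·
e16 crash(4): 4[✗back,v=0,-]
e17 recover(4): 4[back,v=0,-]
e18 deliver 3→2: 2[prim,v=2,s]
e19 propose(3,'y'): ·
e20 deliver 3→1: 1[prim,v=1,s]
e21 deliver 1→3: ·
e22 deliver 3→0: 0[back,v=2,s]
e23 deliver 0→3: ·
e24 deliver 3→2: ·
e25 deliver 2→3: ·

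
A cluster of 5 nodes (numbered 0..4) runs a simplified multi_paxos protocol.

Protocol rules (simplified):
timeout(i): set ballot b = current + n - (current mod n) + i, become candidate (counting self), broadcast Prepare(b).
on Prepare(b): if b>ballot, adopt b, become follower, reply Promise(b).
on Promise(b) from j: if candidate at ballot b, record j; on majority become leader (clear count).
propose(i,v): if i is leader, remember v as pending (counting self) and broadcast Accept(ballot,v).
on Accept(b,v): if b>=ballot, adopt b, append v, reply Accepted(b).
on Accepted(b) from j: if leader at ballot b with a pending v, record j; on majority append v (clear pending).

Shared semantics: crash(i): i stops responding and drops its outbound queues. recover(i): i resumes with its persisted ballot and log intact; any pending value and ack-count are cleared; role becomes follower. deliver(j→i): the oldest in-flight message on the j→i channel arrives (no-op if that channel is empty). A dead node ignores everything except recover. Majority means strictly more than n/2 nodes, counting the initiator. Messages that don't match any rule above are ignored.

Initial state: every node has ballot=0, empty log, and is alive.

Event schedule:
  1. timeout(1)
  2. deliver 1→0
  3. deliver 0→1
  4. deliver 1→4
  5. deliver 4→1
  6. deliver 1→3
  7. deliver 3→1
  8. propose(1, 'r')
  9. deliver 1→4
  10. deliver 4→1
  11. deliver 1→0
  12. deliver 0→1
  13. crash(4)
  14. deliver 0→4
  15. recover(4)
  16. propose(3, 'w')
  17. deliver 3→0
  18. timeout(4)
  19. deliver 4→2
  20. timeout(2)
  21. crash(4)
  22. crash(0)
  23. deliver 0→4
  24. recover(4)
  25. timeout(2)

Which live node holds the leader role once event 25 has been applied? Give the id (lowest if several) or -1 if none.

1. timeout(1):  <1:cand b6 ->
2. deliver 1→0:  <0:foll b6 ->
3. deliver 0→1:  nop
4. deliver 1→4:  <4:foll b6 ->
5. deliver 4→1:  <1:lead b6 ->
6. deliver 1→3:  <3:foll b6 ->
7. deliver 3→1:  nop
8. propose(1,'r'):  nop
9. deliver 1→4:  <4:foll b6 r>
10. deliver 4→1:  nop
11. deliver 1→0:  <0:foll b6 r>
12. deliver 0→1:  <1:lead b6 r>
13. crash(4):  <4:✗foll b6 r>
14. deliver 0→4:  nop
15. recover(4):  <4:foll b6 r>
16. propose(3,'w'):  nop
17. deliver 3→0:  nop
18. timeout(4):  <4:cand b14 r>
19. deliver 4→2:  <2:foll b14 ->
20. timeout(2):  <2:cand b17 ->
21. crash(4):  <4:✗cand b14 r>
22. crash(0):  <0:✗foll b6 r>
23. deliver 0→4:  nop
24. recover(4):  <4:foll b14 r>
25. timeout(2):  <2:cand b22 ->

1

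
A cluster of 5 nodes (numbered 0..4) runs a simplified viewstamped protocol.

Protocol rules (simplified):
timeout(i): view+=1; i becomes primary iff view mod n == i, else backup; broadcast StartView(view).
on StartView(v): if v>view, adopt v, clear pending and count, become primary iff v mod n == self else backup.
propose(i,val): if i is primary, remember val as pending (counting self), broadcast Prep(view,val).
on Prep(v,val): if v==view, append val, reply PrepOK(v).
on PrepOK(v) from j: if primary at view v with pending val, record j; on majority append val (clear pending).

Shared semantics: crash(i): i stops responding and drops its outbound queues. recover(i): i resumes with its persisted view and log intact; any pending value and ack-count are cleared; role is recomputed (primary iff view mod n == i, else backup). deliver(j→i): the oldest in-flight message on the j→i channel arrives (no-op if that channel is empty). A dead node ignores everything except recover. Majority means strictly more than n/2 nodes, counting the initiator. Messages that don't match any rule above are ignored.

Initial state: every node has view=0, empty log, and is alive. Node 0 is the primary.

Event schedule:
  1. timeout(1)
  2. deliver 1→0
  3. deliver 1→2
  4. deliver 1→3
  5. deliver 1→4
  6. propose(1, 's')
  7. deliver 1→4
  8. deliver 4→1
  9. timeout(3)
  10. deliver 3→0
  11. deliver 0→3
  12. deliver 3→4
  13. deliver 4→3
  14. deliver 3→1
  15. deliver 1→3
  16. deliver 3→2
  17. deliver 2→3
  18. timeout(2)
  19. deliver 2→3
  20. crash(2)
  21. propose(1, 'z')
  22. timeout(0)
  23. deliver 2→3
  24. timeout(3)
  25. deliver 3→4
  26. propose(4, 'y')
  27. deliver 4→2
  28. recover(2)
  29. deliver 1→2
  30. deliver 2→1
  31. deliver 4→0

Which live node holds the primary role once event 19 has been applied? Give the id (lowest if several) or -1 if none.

after 1 — timeout(1): n1:prim/v1/[-]
after 2 — deliver 1→0: n0:back/v1/[-]
after 3 — deliver 1→2: n2:back/v1/[-]
after 4 — deliver 1→3: n3:back/v1/[-]
after 5 — deliver 1→4: n4:back/v1/[-]
after 6 — propose(1,'s'): ·
after 7 — deliver 1→4: n4:back/v1/[s]
after 8 — deliver 4→1: ·
after 9 — timeout(3): n3:back/v2/[-]
after 10 — deliver 3→0: n0:back/v2/[-]
after 11 — deliver 0→3: ·
after 12 — deliver 3→4: n4:back/v2/[s]
after 13 — deliver 4→3: ·
after 14 — deliver 3→1: n1:back/v2/[-]
after 15 — deliver 1→3: ·
after 16 — deliver 3→2: n2:prim/v2/[-]
after 17 — deliver 2→3: ·
after 18 — timeout(2): n2:back/v3/[-]
after 19 — deliver 2→3: n3:prim/v3/[-]

3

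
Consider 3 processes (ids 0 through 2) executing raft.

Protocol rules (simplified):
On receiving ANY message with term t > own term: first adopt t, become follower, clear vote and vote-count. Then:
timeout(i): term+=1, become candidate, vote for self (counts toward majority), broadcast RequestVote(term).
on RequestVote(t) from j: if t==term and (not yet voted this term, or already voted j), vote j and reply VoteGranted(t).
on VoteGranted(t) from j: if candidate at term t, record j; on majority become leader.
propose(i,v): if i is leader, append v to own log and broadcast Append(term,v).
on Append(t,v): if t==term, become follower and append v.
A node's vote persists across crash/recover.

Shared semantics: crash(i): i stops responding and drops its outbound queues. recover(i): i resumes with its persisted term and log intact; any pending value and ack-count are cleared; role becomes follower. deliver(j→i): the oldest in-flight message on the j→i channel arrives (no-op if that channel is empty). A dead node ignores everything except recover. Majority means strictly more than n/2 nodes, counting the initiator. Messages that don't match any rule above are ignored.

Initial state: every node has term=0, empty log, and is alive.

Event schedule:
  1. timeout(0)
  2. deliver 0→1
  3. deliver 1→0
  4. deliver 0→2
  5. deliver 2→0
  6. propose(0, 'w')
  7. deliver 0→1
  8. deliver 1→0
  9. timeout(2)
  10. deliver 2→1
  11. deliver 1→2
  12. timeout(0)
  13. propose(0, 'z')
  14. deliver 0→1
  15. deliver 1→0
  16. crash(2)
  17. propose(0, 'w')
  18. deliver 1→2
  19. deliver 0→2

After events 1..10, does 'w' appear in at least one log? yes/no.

step 1 timeout(0): 0={cand,t=1,log=-}
step 2 deliver 0→1: 1={foll,t=1,log=-}
step 3 deliver 1→0: 0={lead,t=1,log=-}
step 4 deliver 0→2: 2={foll,t=1,log=-}
step 5 deliver 2→0: —
step 6 propose(0,'w'): 0={lead,t=1,log=w}
step 7 deliver 0→1: 1={foll,t=1,log=w}
step 8 deliver 1→0: —
step 9 timeout(2): 2={cand,t=2,log=-}
step 10 deliver 2→1: 1={foll,t=2,log=w}

yes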